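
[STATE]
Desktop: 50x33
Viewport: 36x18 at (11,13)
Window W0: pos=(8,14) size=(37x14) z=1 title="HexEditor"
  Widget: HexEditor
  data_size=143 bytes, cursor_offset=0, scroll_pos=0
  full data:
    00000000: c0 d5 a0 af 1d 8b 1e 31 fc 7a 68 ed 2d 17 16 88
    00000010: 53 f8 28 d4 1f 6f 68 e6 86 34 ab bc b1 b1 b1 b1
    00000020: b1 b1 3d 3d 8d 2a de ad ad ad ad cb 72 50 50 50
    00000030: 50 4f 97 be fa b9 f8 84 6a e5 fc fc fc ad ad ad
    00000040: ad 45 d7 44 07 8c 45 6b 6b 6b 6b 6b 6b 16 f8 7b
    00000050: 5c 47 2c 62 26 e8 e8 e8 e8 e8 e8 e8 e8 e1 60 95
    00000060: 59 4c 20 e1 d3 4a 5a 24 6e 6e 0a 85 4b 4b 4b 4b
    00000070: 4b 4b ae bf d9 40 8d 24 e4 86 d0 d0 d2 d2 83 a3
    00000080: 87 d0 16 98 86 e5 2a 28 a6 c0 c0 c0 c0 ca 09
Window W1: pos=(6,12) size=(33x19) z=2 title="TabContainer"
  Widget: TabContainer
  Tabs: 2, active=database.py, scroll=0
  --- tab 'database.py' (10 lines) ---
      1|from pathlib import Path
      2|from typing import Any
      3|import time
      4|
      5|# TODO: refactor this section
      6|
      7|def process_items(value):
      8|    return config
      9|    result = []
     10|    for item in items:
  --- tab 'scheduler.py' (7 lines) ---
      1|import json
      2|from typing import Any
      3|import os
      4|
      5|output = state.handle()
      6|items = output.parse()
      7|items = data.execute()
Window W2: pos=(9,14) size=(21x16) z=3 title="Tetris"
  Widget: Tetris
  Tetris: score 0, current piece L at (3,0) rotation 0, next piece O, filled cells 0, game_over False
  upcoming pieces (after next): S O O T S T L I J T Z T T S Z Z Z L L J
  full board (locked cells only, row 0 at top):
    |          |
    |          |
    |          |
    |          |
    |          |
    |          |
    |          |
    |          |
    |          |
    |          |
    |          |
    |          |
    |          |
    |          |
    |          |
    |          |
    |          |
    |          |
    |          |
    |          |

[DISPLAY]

Container                  ┃        
━━━━━━━━━━━━━━━━━━┓────────┨━━━━━┓  
Tetris            ┃r.py    ┃     ┃  
──────────────────┨────────┃─────┨  
         │Next:   ┃h       ┃ 31  ┃  
         │▓▓      ┃        ┃ e6  ┃  
         │▓▓      ┃        ┃ ad  ┃  
         │        ┃        ┃ 84  ┃  
         │        ┃ection  ┃ 6b  ┃  
         │        ┃        ┃ e8  ┃  
         │Score:  ┃):      ┃ 24  ┃  
         │0       ┃        ┃ 24  ┃  
         │        ┃        ┃ 28  ┃  
         │        ┃        ┃     ┃  
         │        ┃        ┃━━━━━┛  
         │        ┃        ┃        
━━━━━━━━━━━━━━━━━━┛        ┃        
━━━━━━━━━━━━━━━━━━━━━━━━━━━┛        


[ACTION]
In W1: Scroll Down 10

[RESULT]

Container                  ┃        
━━━━━━━━━━━━━━━━━━┓────────┨━━━━━┓  
Tetris            ┃r.py    ┃     ┃  
──────────────────┨────────┃─────┨  
         │Next:   ┃        ┃ 31  ┃  
         │▓▓      ┃        ┃ e6  ┃  
         │▓▓      ┃        ┃ ad  ┃  
         │        ┃        ┃ 84  ┃  
         │        ┃        ┃ 6b  ┃  
         │        ┃        ┃ e8  ┃  
         │Score:  ┃        ┃ 24  ┃  
         │0       ┃        ┃ 24  ┃  
         │        ┃        ┃ 28  ┃  
         │        ┃        ┃     ┃  
         │        ┃        ┃━━━━━┛  
         │        ┃        ┃        
━━━━━━━━━━━━━━━━━━┛        ┃        
━━━━━━━━━━━━━━━━━━━━━━━━━━━┛        


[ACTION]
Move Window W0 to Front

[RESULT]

Container                  ┃        
━━━━━━━━━━━━━━━━━━━━━━━━━━━━━━━━━┓  
exEditor                         ┃  
─────────────────────────────────┨  
000000  C0 d5 a0 af 1d 8b 1e 31  ┃  
000010  53 f8 28 d4 1f 6f 68 e6  ┃  
000020  b1 b1 3d 3d 8d 2a de ad  ┃  
000030  50 4f 97 be fa b9 f8 84  ┃  
000040  ad 45 d7 44 07 8c 45 6b  ┃  
000050  5c 47 2c 62 26 e8 e8 e8  ┃  
000060  59 4c 20 e1 d3 4a 5a 24  ┃  
000070  4b 4b ae bf d9 40 8d 24  ┃  
000080  87 d0 16 98 86 e5 2a 28  ┃  
                                 ┃  
━━━━━━━━━━━━━━━━━━━━━━━━━━━━━━━━━┛  
         │        ┃        ┃        
━━━━━━━━━━━━━━━━━━┛        ┃        
━━━━━━━━━━━━━━━━━━━━━━━━━━━┛        


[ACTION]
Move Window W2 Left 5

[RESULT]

Container                  ┃        
━━━━━━━━━━━━━━━━━━━━━━━━━━━━━━━━━┓  
exEditor                         ┃  
─────────────────────────────────┨  
000000  C0 d5 a0 af 1d 8b 1e 31  ┃  
000010  53 f8 28 d4 1f 6f 68 e6  ┃  
000020  b1 b1 3d 3d 8d 2a de ad  ┃  
000030  50 4f 97 be fa b9 f8 84  ┃  
000040  ad 45 d7 44 07 8c 45 6b  ┃  
000050  5c 47 2c 62 26 e8 e8 e8  ┃  
000060  59 4c 20 e1 d3 4a 5a 24  ┃  
000070  4b 4b ae bf d9 40 8d 24  ┃  
000080  87 d0 16 98 86 e5 2a 28  ┃  
                                 ┃  
━━━━━━━━━━━━━━━━━━━━━━━━━━━━━━━━━┛  
    │        ┃             ┃        
━━━━━━━━━━━━━┛             ┃        
━━━━━━━━━━━━━━━━━━━━━━━━━━━┛        


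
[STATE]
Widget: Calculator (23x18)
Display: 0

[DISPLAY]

                      0
┌───┬───┬───┬───┐      
│ 7 │ 8 │ 9 │ ÷ │      
├───┼───┼───┼───┤      
│ 4 │ 5 │ 6 │ × │      
├───┼───┼───┼───┤      
│ 1 │ 2 │ 3 │ - │      
├───┼───┼───┼───┤      
│ 0 │ . │ = │ + │      
├───┼───┼───┼───┤      
│ C │ MC│ MR│ M+│      
└───┴───┴───┴───┘      
                       
                       
                       
                       
                       
                       


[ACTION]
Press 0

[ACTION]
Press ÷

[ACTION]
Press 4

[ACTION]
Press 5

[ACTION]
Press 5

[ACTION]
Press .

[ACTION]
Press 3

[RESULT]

                  455.3
┌───┬───┬───┬───┐      
│ 7 │ 8 │ 9 │ ÷ │      
├───┼───┼───┼───┤      
│ 4 │ 5 │ 6 │ × │      
├───┼───┼───┼───┤      
│ 1 │ 2 │ 3 │ - │      
├───┼───┼───┼───┤      
│ 0 │ . │ = │ + │      
├───┼───┼───┼───┤      
│ C │ MC│ MR│ M+│      
└───┴───┴───┴───┘      
                       
                       
                       
                       
                       
                       


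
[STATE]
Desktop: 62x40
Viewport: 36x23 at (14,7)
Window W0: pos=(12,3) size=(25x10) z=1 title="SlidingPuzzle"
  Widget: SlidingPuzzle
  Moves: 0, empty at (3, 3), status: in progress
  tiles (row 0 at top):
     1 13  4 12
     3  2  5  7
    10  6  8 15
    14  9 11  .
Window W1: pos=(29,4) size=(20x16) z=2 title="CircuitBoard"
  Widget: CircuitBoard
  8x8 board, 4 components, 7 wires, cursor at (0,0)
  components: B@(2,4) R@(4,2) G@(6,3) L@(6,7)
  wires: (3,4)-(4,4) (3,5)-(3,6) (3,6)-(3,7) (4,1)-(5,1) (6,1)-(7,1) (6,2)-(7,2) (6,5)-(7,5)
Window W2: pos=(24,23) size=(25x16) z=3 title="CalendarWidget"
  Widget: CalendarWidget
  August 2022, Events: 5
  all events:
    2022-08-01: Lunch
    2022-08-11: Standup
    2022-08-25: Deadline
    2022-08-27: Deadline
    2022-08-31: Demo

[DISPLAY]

  1 │ 13 │  4 │┃   0 1 2 3 4 5 6 7┃ 
────┼────┼────┼┃0  [.]            ┃ 
  3 │  2 │  5 │┃                  ┃ 
────┼────┼────┼┃1                 ┃ 
 10 │  6 │  8 │┃                  ┃ 
━━━━━━━━━━━━━━━┃2                 ┃ 
               ┃                  ┃ 
               ┃3                 ┃ 
               ┃                  ┃ 
               ┃4       ·   R     ┃ 
               ┃        │         ┃ 
               ┃5       ·         ┃ 
               ┗━━━━━━━━━━━━━━━━━━┛ 
                                    
                                    
                                    
          ┏━━━━━━━━━━━━━━━━━━━━━━━┓ 
          ┃ CalendarWidget        ┃ 
          ┠───────────────────────┨ 
          ┃      August 2022      ┃ 
          ┃Mo Tu We Th Fr Sa Su   ┃ 
          ┃ 1*  2  3  4  5  6  7  ┃ 
          ┃ 8  9 10 11* 12 13 14  ┃ 


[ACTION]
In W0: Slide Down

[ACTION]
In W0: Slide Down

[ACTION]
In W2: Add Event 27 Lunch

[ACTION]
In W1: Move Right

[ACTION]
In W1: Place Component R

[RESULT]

  1 │ 13 │  4 │┃   0 1 2 3 4 5 6 7┃ 
────┼────┼────┼┃0      [R]        ┃ 
  3 │  2 │  5 │┃                  ┃ 
────┼────┼────┼┃1                 ┃ 
 10 │  6 │  8 │┃                  ┃ 
━━━━━━━━━━━━━━━┃2                 ┃ 
               ┃                  ┃ 
               ┃3                 ┃ 
               ┃                  ┃ 
               ┃4       ·   R     ┃ 
               ┃        │         ┃ 
               ┃5       ·         ┃ 
               ┗━━━━━━━━━━━━━━━━━━┛ 
                                    
                                    
                                    
          ┏━━━━━━━━━━━━━━━━━━━━━━━┓ 
          ┃ CalendarWidget        ┃ 
          ┠───────────────────────┨ 
          ┃      August 2022      ┃ 
          ┃Mo Tu We Th Fr Sa Su   ┃ 
          ┃ 1*  2  3  4  5  6  7  ┃ 
          ┃ 8  9 10 11* 12 13 14  ┃ 


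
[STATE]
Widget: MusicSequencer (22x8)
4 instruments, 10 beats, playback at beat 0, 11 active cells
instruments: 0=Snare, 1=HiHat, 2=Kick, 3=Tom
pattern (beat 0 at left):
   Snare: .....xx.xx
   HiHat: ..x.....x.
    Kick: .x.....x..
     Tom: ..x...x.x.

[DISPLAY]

      ▼123456789      
 Snare·····██·██      
 HiHat··█·····█·      
  Kick·█·····█··      
   Tom··█···█·█·      
                      
                      
                      


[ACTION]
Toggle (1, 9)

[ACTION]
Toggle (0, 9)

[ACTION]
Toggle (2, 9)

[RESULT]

      ▼123456789      
 Snare·····██·█·      
 HiHat··█·····██      
  Kick·█·····█·█      
   Tom··█···█·█·      
                      
                      
                      


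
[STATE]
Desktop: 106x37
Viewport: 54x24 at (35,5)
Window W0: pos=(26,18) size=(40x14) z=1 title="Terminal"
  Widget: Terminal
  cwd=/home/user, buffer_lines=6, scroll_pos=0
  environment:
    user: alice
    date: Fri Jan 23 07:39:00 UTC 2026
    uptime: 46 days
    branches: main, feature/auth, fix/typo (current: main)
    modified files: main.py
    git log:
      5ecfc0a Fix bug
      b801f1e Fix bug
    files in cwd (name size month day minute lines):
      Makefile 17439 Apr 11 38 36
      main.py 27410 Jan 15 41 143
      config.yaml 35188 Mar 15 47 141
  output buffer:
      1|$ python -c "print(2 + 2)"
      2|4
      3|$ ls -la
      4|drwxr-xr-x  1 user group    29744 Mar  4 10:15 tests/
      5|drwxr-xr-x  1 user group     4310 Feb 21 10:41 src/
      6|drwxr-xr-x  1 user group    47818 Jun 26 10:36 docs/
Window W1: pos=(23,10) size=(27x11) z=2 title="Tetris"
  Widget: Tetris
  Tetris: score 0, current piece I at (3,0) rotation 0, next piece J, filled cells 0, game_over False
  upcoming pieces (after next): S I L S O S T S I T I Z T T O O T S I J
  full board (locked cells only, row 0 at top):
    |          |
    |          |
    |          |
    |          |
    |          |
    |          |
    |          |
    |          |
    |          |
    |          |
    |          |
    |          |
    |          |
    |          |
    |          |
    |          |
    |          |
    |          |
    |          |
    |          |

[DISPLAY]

                                                      
                                                      
                                                      
                                                      
                                                      
━━━━━━━━━━━━━━┓                                       
              ┃                                       
──────────────┨                                       
Next:         ┃                                       
█             ┃                                       
███           ┃                                       
              ┃                                       
              ┃                                       
              ┃━━━━━━━━━━━━━━━┓                       
Score:        ┃               ┃                       
━━━━━━━━━━━━━━┛───────────────┨                       
 -c "print(2 + 2)"            ┃                       
                              ┃                       
                              ┃                       
-x  1 user group    29744 Mar ┃                       
-x  1 user group     4310 Feb ┃                       
-x  1 user group    47818 Jun ┃                       
                              ┃                       
                              ┃                       


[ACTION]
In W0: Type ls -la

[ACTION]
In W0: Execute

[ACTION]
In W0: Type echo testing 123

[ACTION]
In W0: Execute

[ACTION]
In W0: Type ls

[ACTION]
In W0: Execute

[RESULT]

                                                      
                                                      
                                                      
                                                      
                                                      
━━━━━━━━━━━━━━┓                                       
              ┃                                       
──────────────┨                                       
Next:         ┃                                       
█             ┃                                       
███           ┃                                       
              ┃                                       
              ┃                                       
              ┃━━━━━━━━━━━━━━━┓                       
Score:        ┃               ┃                       
━━━━━━━━━━━━━━┛───────────────┨                       
-x  1 user group    47818 Jun ┃                       
                              ┃                       
--  1 alice group    17439 Apr┃                       
--  1 alice group    27410 Jan┃                       
--  1 alice group    35188 Mar┃                       
esting 123                    ┃                       
123                           ┃                       
                              ┃                       


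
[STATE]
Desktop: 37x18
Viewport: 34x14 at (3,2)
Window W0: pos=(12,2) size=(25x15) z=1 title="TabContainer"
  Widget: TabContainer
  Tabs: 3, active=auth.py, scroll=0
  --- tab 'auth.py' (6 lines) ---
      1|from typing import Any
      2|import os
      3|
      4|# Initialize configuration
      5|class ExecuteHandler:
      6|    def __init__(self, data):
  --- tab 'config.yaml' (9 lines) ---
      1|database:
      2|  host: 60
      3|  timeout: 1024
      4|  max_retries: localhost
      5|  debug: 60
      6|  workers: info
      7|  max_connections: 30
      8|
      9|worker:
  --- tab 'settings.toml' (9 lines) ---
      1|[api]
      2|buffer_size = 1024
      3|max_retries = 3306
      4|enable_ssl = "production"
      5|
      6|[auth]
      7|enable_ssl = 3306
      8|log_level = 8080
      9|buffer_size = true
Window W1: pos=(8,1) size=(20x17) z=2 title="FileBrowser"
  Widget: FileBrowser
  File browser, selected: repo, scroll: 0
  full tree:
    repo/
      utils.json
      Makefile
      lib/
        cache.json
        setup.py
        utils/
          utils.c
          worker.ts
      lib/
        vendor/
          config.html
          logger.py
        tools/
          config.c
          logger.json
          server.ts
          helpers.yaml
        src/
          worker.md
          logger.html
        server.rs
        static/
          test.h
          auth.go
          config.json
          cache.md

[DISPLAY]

     ┃ FileBrowser      ┃━━━━━━━━┓
     ┠──────────────────┨        ┃
     ┃> [-] repo/       ┃────────┨
     ┃    utils.json    ┃ig.yaml ┃
     ┃    Makefile      ┃────────┃
     ┃    [+] lib/      ┃ort Any ┃
     ┃    [+] lib/      ┃        ┃
     ┃                  ┃        ┃
     ┃                  ┃nfigurat┃
     ┃                  ┃ndler:  ┃
     ┃                  ┃_(self, ┃
     ┃                  ┃        ┃
     ┃                  ┃        ┃
     ┃                  ┃        ┃


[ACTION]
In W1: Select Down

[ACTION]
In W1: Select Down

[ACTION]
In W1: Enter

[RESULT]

     ┃ FileBrowser      ┃━━━━━━━━┓
     ┠──────────────────┨        ┃
     ┃  [-] repo/       ┃────────┨
     ┃    utils.json    ┃ig.yaml ┃
     ┃  > Makefile      ┃────────┃
     ┃    [+] lib/      ┃ort Any ┃
     ┃    [+] lib/      ┃        ┃
     ┃                  ┃        ┃
     ┃                  ┃nfigurat┃
     ┃                  ┃ndler:  ┃
     ┃                  ┃_(self, ┃
     ┃                  ┃        ┃
     ┃                  ┃        ┃
     ┃                  ┃        ┃


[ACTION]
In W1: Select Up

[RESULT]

     ┃ FileBrowser      ┃━━━━━━━━┓
     ┠──────────────────┨        ┃
     ┃  [-] repo/       ┃────────┨
     ┃  > utils.json    ┃ig.yaml ┃
     ┃    Makefile      ┃────────┃
     ┃    [+] lib/      ┃ort Any ┃
     ┃    [+] lib/      ┃        ┃
     ┃                  ┃        ┃
     ┃                  ┃nfigurat┃
     ┃                  ┃ndler:  ┃
     ┃                  ┃_(self, ┃
     ┃                  ┃        ┃
     ┃                  ┃        ┃
     ┃                  ┃        ┃


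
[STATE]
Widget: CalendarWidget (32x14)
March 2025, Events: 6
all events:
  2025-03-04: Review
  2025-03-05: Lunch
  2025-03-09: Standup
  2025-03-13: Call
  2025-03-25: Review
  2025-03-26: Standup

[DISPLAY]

           March 2025           
Mo Tu We Th Fr Sa Su            
                1  2            
 3  4*  5*  6  7  8  9*         
10 11 12 13* 14 15 16           
17 18 19 20 21 22 23            
24 25* 26* 27 28 29 30          
31                              
                                
                                
                                
                                
                                
                                


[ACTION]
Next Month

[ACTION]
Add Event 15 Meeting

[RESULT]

           April 2025           
Mo Tu We Th Fr Sa Su            
    1  2  3  4  5  6            
 7  8  9 10 11 12 13            
14 15* 16 17 18 19 20           
21 22 23 24 25 26 27            
28 29 30                        
                                
                                
                                
                                
                                
                                
                                


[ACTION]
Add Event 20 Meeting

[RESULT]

           April 2025           
Mo Tu We Th Fr Sa Su            
    1  2  3  4  5  6            
 7  8  9 10 11 12 13            
14 15* 16 17 18 19 20*          
21 22 23 24 25 26 27            
28 29 30                        
                                
                                
                                
                                
                                
                                
                                


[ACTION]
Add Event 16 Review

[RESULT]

           April 2025           
Mo Tu We Th Fr Sa Su            
    1  2  3  4  5  6            
 7  8  9 10 11 12 13            
14 15* 16* 17 18 19 20*         
21 22 23 24 25 26 27            
28 29 30                        
                                
                                
                                
                                
                                
                                
                                


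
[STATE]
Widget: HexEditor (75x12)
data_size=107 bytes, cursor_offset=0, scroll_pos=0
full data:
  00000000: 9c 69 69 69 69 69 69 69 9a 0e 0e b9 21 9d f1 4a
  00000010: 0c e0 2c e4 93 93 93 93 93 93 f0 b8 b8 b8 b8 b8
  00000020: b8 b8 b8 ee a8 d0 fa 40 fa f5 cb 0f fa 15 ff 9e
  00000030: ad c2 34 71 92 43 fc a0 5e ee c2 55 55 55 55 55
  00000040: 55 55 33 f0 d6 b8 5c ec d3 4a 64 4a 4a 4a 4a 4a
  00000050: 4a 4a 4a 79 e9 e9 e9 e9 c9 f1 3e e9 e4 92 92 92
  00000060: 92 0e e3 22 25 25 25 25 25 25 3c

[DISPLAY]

00000000  9C 69 69 69 69 69 69 69  9a 0e 0e b9 21 9d f1 4a  |.iiiiiii....!.
00000010  0c e0 2c e4 93 93 93 93  93 93 f0 b8 b8 b8 b8 b8  |..,...........
00000020  b8 b8 b8 ee a8 d0 fa 40  fa f5 cb 0f fa 15 ff 9e  |.......@......
00000030  ad c2 34 71 92 43 fc a0  5e ee c2 55 55 55 55 55  |..4q.C..^..UUU
00000040  55 55 33 f0 d6 b8 5c ec  d3 4a 64 4a 4a 4a 4a 4a  |UU3...\..JdJJJ
00000050  4a 4a 4a 79 e9 e9 e9 e9  c9 f1 3e e9 e4 92 92 92  |JJJy......>...
00000060  92 0e e3 22 25 25 25 25  25 25 3c                 |..."%%%%%%<   
                                                                           
                                                                           
                                                                           
                                                                           
                                                                           


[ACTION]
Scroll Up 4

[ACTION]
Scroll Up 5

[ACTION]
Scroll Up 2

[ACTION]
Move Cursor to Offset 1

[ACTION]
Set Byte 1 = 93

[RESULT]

00000000  9c 93 69 69 69 69 69 69  9a 0e 0e b9 21 9d f1 4a  |..iiiiii....!.
00000010  0c e0 2c e4 93 93 93 93  93 93 f0 b8 b8 b8 b8 b8  |..,...........
00000020  b8 b8 b8 ee a8 d0 fa 40  fa f5 cb 0f fa 15 ff 9e  |.......@......
00000030  ad c2 34 71 92 43 fc a0  5e ee c2 55 55 55 55 55  |..4q.C..^..UUU
00000040  55 55 33 f0 d6 b8 5c ec  d3 4a 64 4a 4a 4a 4a 4a  |UU3...\..JdJJJ
00000050  4a 4a 4a 79 e9 e9 e9 e9  c9 f1 3e e9 e4 92 92 92  |JJJy......>...
00000060  92 0e e3 22 25 25 25 25  25 25 3c                 |..."%%%%%%<   
                                                                           
                                                                           
                                                                           
                                                                           
                                                                           


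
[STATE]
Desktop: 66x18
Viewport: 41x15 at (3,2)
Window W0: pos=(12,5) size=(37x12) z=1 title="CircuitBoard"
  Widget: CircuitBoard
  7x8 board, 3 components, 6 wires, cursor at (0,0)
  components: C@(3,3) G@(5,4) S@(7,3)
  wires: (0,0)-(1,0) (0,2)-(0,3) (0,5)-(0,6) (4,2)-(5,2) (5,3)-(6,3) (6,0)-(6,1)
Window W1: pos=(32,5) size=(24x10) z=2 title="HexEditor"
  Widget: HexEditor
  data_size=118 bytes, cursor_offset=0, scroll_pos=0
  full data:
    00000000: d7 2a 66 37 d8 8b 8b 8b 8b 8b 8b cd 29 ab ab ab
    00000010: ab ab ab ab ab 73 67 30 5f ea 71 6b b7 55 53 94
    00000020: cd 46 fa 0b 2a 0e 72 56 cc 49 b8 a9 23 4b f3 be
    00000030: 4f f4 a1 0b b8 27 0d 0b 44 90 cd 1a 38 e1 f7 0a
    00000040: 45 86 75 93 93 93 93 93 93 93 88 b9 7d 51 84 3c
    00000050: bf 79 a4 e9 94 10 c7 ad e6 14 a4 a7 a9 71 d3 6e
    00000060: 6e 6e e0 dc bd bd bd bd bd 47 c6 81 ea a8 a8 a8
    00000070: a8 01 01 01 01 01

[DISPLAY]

                                         
                                         
                                         
         ┏━━━━━━━━━━━━━━━━━━━┏━━━━━━━━━━━
         ┃ CircuitBoard      ┃ HexEditor 
         ┠───────────────────┠───────────
         ┃   0 1 2 3 4 5 6   ┃00000000  D
         ┃0  [.]      · ─ ·  ┃00000010  a
         ┃    │              ┃00000020  c
         ┃1   ·              ┃00000030  4
         ┃                   ┃00000040  4
         ┃2                  ┃00000050  b
         ┃                   ┗━━━━━━━━━━━
         ┃3               C              
         ┗━━━━━━━━━━━━━━━━━━━━━━━━━━━━━━━


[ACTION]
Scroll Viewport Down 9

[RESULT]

                                         
                                         
         ┏━━━━━━━━━━━━━━━━━━━┏━━━━━━━━━━━
         ┃ CircuitBoard      ┃ HexEditor 
         ┠───────────────────┠───────────
         ┃   0 1 2 3 4 5 6   ┃00000000  D
         ┃0  [.]      · ─ ·  ┃00000010  a
         ┃    │              ┃00000020  c
         ┃1   ·              ┃00000030  4
         ┃                   ┃00000040  4
         ┃2                  ┃00000050  b
         ┃                   ┗━━━━━━━━━━━
         ┃3               C              
         ┗━━━━━━━━━━━━━━━━━━━━━━━━━━━━━━━
                                         


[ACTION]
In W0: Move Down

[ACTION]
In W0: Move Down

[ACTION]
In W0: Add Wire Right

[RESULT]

                                         
                                         
         ┏━━━━━━━━━━━━━━━━━━━┏━━━━━━━━━━━
         ┃ CircuitBoard      ┃ HexEditor 
         ┠───────────────────┠───────────
         ┃   0 1 2 3 4 5 6   ┃00000000  D
         ┃0   ·       · ─ ·  ┃00000010  a
         ┃    │              ┃00000020  c
         ┃1   ·              ┃00000030  4
         ┃                   ┃00000040  4
         ┃2  [.]─ ·          ┃00000050  b
         ┃                   ┗━━━━━━━━━━━
         ┃3               C              
         ┗━━━━━━━━━━━━━━━━━━━━━━━━━━━━━━━
                                         


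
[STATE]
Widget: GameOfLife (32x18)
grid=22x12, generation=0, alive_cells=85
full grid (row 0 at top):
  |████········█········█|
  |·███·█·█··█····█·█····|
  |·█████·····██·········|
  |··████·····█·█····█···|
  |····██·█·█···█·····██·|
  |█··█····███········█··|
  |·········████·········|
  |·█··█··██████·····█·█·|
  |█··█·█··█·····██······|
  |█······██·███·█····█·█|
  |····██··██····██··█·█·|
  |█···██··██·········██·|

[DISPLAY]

Gen: 0                          
████········█········█          
·███·█·█··█····█·█····          
·█████·····██·········          
··████·····█·█····█···          
····██·█·█···█·····██·          
█··█····███········█··          
·········████·········          
·█··█··██████·····█·█·          
█··█·█··█·····██······          
█······██·███·█····█·█          
····██··██····██··█·█·          
█···██··██·········██·          
                                
                                
                                
                                
                                


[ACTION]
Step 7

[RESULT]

Gen: 7                          
····██················          
····██····████········          
·········█··███·███···          
·········██··████··█··          
·····█████··········█·          
·····█··█·······█·█·██          
······██·█·······█·███          
·········█············          
·······████···········          
······█···█···········          
······█···█···········          
·······█·█············          
                                
                                
                                
                                
                                


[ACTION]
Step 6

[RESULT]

Gen: 13                         
·············█··█··█··          
···········█·████·····          
····███··███··██······          
····█······█········█·          
···█······█···········          
···█·············█···█          
····█·███········█····          
····█···█·············          
·····█·██··██·····███·          
·····█·█··█··█········          
···········██·········          
······················          
                                
                                
                                
                                
                                


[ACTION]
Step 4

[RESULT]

Gen: 17                         
············██··█·····          
····██····██·····█····          
·····█····██·█··█·····          
·····██···███·██······          
·······█··············          
······██··············          
·········██········█··          
····███··█·██·····█·█·          
······██····█·····█·█·          
······██·██··█·····█··          
···········██·········          
······················          
                                
                                
                                
                                
                                


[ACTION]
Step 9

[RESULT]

Gen: 26                         
·······█··············          
······█····█····██····          
·····███·██·····██····          
·····█··██············          
····██·██·············          
····█···█·············          
····█···█··········█··          
·····█·█··········█·█·          
······█···········█·█·          
············██·····█··          
·······██·█···█·······          
···········█··█·······          
                                
                                
                                
                                
                                


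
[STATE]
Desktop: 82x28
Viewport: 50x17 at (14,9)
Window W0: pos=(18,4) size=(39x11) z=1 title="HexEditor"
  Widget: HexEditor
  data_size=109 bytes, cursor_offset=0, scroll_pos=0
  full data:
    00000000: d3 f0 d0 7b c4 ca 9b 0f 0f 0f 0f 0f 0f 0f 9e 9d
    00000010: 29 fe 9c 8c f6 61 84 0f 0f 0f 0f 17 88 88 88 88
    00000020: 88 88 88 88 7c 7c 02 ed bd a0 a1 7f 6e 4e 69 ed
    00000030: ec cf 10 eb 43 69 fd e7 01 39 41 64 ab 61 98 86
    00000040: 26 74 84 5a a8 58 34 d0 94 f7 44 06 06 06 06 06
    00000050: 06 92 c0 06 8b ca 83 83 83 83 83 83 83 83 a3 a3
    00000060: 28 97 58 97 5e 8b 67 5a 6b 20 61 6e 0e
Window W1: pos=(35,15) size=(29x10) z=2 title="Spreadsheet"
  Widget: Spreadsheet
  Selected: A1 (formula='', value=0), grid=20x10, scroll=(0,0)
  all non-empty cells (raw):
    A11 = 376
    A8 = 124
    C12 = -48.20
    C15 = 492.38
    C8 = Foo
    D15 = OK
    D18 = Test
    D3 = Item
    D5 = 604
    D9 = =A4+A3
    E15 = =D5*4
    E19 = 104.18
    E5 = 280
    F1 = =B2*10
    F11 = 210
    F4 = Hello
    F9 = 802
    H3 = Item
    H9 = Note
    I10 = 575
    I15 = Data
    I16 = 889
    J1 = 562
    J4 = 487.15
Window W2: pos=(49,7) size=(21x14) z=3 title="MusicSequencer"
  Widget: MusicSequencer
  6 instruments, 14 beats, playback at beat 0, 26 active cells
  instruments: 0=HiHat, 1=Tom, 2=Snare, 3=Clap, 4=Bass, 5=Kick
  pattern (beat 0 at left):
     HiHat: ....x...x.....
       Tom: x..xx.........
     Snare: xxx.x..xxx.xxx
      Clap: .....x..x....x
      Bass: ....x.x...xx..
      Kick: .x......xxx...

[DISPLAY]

    ┃00000020  88 88 88 88 7c 7c 02┠──────────────
    ┃00000030  ec cf 10 eb 43 69 fd┃      ▼1234567
    ┃00000040  26 74 84 5a a8 58 34┃ HiHat····█···
    ┃00000050  06 92 c0 06 8b ca 83┃   Tom█··██···
    ┃00000060  28 97 58 97 5e 8b 67┃ Snare███·█··█
    ┗━━━━━━━━━━━━━━━━━━━━━━━━━━━━━━┃  Clap·····█··
                     ┏━━━━━━━━━━━━━┃  Bass····█·█·
                     ┃ Spreadsheet ┃  Kick·█······
                     ┠─────────────┃              
                     ┃A1:          ┃              
                     ┃       A     ┃              
                     ┃-------------┗━━━━━━━━━━━━━━
                     ┃  1      [0]       0       ┃
                     ┃  2        0       0       ┃
                     ┃  3        0       0       ┃
                     ┗━━━━━━━━━━━━━━━━━━━━━━━━━━━┛
                                                  


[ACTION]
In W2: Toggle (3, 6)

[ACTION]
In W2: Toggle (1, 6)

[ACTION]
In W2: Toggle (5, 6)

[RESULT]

    ┃00000020  88 88 88 88 7c 7c 02┠──────────────
    ┃00000030  ec cf 10 eb 43 69 fd┃      ▼1234567
    ┃00000040  26 74 84 5a a8 58 34┃ HiHat····█···
    ┃00000050  06 92 c0 06 8b ca 83┃   Tom█··██·█·
    ┃00000060  28 97 58 97 5e 8b 67┃ Snare███·█··█
    ┗━━━━━━━━━━━━━━━━━━━━━━━━━━━━━━┃  Clap·····██·
                     ┏━━━━━━━━━━━━━┃  Bass····█·█·
                     ┃ Spreadsheet ┃  Kick·█····█·
                     ┠─────────────┃              
                     ┃A1:          ┃              
                     ┃       A     ┃              
                     ┃-------------┗━━━━━━━━━━━━━━
                     ┃  1      [0]       0       ┃
                     ┃  2        0       0       ┃
                     ┃  3        0       0       ┃
                     ┗━━━━━━━━━━━━━━━━━━━━━━━━━━━┛
                                                  


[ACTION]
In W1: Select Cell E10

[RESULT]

    ┃00000020  88 88 88 88 7c 7c 02┠──────────────
    ┃00000030  ec cf 10 eb 43 69 fd┃      ▼1234567
    ┃00000040  26 74 84 5a a8 58 34┃ HiHat····█···
    ┃00000050  06 92 c0 06 8b ca 83┃   Tom█··██·█·
    ┃00000060  28 97 58 97 5e 8b 67┃ Snare███·█··█
    ┗━━━━━━━━━━━━━━━━━━━━━━━━━━━━━━┃  Clap·····██·
                     ┏━━━━━━━━━━━━━┃  Bass····█·█·
                     ┃ Spreadsheet ┃  Kick·█····█·
                     ┠─────────────┃              
                     ┃E10:         ┃              
                     ┃       A     ┃              
                     ┃-------------┗━━━━━━━━━━━━━━
                     ┃  1        0       0       ┃
                     ┃  2        0       0       ┃
                     ┃  3        0       0       ┃
                     ┗━━━━━━━━━━━━━━━━━━━━━━━━━━━┛
                                                  


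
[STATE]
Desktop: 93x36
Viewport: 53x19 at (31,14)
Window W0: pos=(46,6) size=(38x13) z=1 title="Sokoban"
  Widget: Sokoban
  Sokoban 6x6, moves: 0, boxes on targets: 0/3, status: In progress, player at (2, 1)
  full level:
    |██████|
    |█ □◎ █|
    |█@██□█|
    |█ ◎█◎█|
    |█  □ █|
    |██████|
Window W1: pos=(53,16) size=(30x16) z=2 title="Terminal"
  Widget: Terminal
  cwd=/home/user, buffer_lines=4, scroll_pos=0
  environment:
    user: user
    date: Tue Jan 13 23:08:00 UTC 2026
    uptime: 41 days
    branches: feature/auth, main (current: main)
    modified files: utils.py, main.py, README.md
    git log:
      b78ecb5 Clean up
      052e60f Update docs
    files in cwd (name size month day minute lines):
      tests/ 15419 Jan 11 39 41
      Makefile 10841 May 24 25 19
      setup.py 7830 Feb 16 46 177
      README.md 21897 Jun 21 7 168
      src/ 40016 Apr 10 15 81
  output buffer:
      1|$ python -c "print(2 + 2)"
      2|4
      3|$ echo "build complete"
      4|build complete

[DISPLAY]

               ┃██████                              ┃
               ┃Moves: 0  0/3                       ┃
               ┃      ┏━━━━━━━━━━━━━━━━━━━━━━━━━━━━┓┃
               ┃      ┃ Terminal                   ┃┃
               ┗━━━━━━┠────────────────────────────┨┛
                      ┃$ python -c "print(2 + 2)"  ┃ 
                      ┃4                           ┃ 
                      ┃$ echo "build complete"     ┃ 
                      ┃build complete              ┃ 
                      ┃$ █                         ┃ 
                      ┃                            ┃ 
                      ┃                            ┃ 
                      ┃                            ┃ 
                      ┃                            ┃ 
                      ┃                            ┃ 
                      ┃                            ┃ 
                      ┃                            ┃ 
                      ┗━━━━━━━━━━━━━━━━━━━━━━━━━━━━┛ 
                                                     


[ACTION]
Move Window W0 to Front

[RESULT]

               ┃██████                              ┃
               ┃Moves: 0  0/3                       ┃
               ┃                                    ┃
               ┃                                    ┃
               ┗━━━━━━━━━━━━━━━━━━━━━━━━━━━━━━━━━━━━┛
                      ┃$ python -c "print(2 + 2)"  ┃ 
                      ┃4                           ┃ 
                      ┃$ echo "build complete"     ┃ 
                      ┃build complete              ┃ 
                      ┃$ █                         ┃ 
                      ┃                            ┃ 
                      ┃                            ┃ 
                      ┃                            ┃ 
                      ┃                            ┃ 
                      ┃                            ┃ 
                      ┃                            ┃ 
                      ┃                            ┃ 
                      ┗━━━━━━━━━━━━━━━━━━━━━━━━━━━━┛ 
                                                     


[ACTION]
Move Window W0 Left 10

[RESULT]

     ┃██████                              ┃          
     ┃Moves: 0  0/3                       ┃          
     ┃                                    ┃━━━━━━━━┓ 
     ┃                                    ┃        ┃ 
     ┗━━━━━━━━━━━━━━━━━━━━━━━━━━━━━━━━━━━━┛────────┨ 
                      ┃$ python -c "print(2 + 2)"  ┃ 
                      ┃4                           ┃ 
                      ┃$ echo "build complete"     ┃ 
                      ┃build complete              ┃ 
                      ┃$ █                         ┃ 
                      ┃                            ┃ 
                      ┃                            ┃ 
                      ┃                            ┃ 
                      ┃                            ┃ 
                      ┃                            ┃ 
                      ┃                            ┃ 
                      ┃                            ┃ 
                      ┗━━━━━━━━━━━━━━━━━━━━━━━━━━━━┛ 
                                                     


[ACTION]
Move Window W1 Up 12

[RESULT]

     ┃██████                              ┃        ┃ 
     ┃Moves: 0  0/3                       ┃        ┃ 
     ┃                                    ┃        ┃ 
     ┃                                    ┃        ┃ 
     ┗━━━━━━━━━━━━━━━━━━━━━━━━━━━━━━━━━━━━┛        ┃ 
                      ┗━━━━━━━━━━━━━━━━━━━━━━━━━━━━┛ 
                                                     
                                                     
                                                     
                                                     
                                                     
                                                     
                                                     
                                                     
                                                     
                                                     
                                                     
                                                     
                                                     


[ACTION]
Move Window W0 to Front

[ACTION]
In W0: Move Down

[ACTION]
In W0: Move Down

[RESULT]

     ┃██████                              ┃        ┃ 
     ┃Moves: 2  0/3                       ┃        ┃ 
     ┃                                    ┃        ┃ 
     ┃                                    ┃        ┃ 
     ┗━━━━━━━━━━━━━━━━━━━━━━━━━━━━━━━━━━━━┛        ┃ 
                      ┗━━━━━━━━━━━━━━━━━━━━━━━━━━━━┛ 
                                                     
                                                     
                                                     
                                                     
                                                     
                                                     
                                                     
                                                     
                                                     
                                                     
                                                     
                                                     
                                                     
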